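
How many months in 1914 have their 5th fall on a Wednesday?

1

Check the 5th of each month of 1914: Jan 5: Mon, Feb 5: Thu, Mar 5: Thu, Apr 5: Sun, May 5: Tue, Jun 5: Fri, Jul 5: Sun, Aug 5: Wed, Sep 5: Sat, Oct 5: Mon, Nov 5: Thu, Dec 5: Sat.
Wednesday occurs in August — 1 month.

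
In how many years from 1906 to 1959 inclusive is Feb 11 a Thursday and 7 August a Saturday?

Check each year's weekday for Feb 11 and 7 August:
  1906: Sun/Tue  1907: Mon/Wed  1908: Tue/Fri  1909: Thu/Sat ✓  1910: Fri/Sun  1911: Sat/Mon  1912: Sun/Wed  1913: Tue/Thu  1914: Wed/Fri  1915: Thu/Sat ✓  1916: Fri/Mon  1917: Sun/Tue  1918: Mon/Wed  1919: Tue/Thu  …(26 more)…  1946: Mon/Wed  1947: Tue/Thu  1948: Wed/Sat  1949: Fri/Sun  1950: Sat/Mon  1951: Sun/Tue  1952: Mon/Thu  1953: Wed/Fri  1954: Thu/Sat ✓  1955: Fri/Sun  1956: Sat/Tue  1957: Mon/Wed  1958: Tue/Thu  1959: Wed/Fri
Both conditions hold in: 1909, 1915, 1926, 1937, 1943, 1954 — 6.

6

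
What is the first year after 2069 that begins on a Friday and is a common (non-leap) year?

Jan 1 advances by 2 weekdays after a leap year and by 1 after a common year.
2069: Jan 1 is Tuesday.
2070: Wednesday
2071: Thursday
2072: Friday (leap)
2073: Sunday
2074: Monday
2075: Tuesday
2076: Wednesday (leap)
2077: Friday
2077 begins on a Friday and is a common year.

2077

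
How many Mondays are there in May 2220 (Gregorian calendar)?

May 2220 has 31 days and begins on Monday.
The first Monday is May 1.
Mondays fall on 1, 8, 15, 22, 29 — that's 5.

5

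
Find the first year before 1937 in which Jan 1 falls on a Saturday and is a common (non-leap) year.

1927

Jan 1 advances by 2 weekdays after a leap year and by 1 after a common year.
1937: Jan 1 is Friday.
1936: Wednesday (leap)
1935: Tuesday
1934: Monday
1933: Sunday
1932: Friday (leap)
1931: Thursday
1930: Wednesday
1929: Tuesday
1928: Sunday (leap)
1927: Saturday
1927 begins on a Saturday and is a common year.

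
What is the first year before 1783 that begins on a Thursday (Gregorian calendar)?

1778

Jan 1 advances by 2 weekdays after a leap year and by 1 after a common year.
1783: Jan 1 is Wednesday.
1782: Tuesday
1781: Monday
1780: Saturday (leap)
1779: Friday
1778: Thursday
1778 begins on a Thursday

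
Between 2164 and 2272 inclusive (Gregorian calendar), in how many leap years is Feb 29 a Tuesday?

Leap years in 2164–2272: 27 of them.
Feb 29 weekday advances by 5 (mod 7) from one leap year to the next four years later (or differs when a century non-leap intervenes).
Leap-day weekdays: 2164:Wed 2168:Mon 2172:Sat 2176:Thu 2180:Tue✓ 2184:Sun 2188:Fri 2192:Wed 2196:Mon 2204:Wed 2208:Mon 2212:Sat 2216:Thu 2220:Tue✓ 2224:Sun 2228:Fri 2232:Wed 2236:Mon 2240:Sat 2244:Thu 2248:Tue✓ 2252:Sun 2256:Fri 2260:Wed 2264:Mon 2268:Sat 2272:Thu
Tuesday: 2180, 2220, 2248 → 3.

3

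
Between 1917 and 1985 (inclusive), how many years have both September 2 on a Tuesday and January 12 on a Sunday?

7

Check each year's weekday for September 2 and January 12:
  1917: Sun/Fri  1918: Mon/Sat  1919: Tue/Sun ✓  1920: Thu/Mon  1921: Fri/Wed  1922: Sat/Thu  1923: Sun/Fri  1924: Tue/Sat  1925: Wed/Mon  1926: Thu/Tue  1927: Fri/Wed  1928: Sun/Thu  1929: Mon/Sat  1930: Tue/Sun ✓  …(41 more)…  1972: Sat/Wed  1973: Sun/Fri  1974: Mon/Sat  1975: Tue/Sun ✓  1976: Thu/Mon  1977: Fri/Wed  1978: Sat/Thu  1979: Sun/Fri  1980: Tue/Sat  1981: Wed/Mon  1982: Thu/Tue  1983: Fri/Wed  1984: Sun/Thu  1985: Mon/Sat
Both conditions hold in: 1919, 1930, 1941, 1947, 1958, 1969, 1975 — 7.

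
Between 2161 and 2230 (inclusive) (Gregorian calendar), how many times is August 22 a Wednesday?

Track August 22's weekday year by year (advancing +1, or +2 across a Feb 29):
  2161: Sat  2162: Sun (+1)  2163: Mon (+1)  2164: Wed (+2) ✓  2165: Thu (+1)
  2166: Fri (+1)  2167: Sat (+1)  2168: Mon (+2)  2169: Tue (+1)  2170: Wed (+1) ✓
  2171: Thu (+1)  2172: Sat (+2)  2173: Sun (+1)  2174: Mon (+1)  … (42 more years) …
  2217: Fri (+1)  2218: Sat (+1)  2219: Sun (+1)  2220: Tue (+2)  2221: Wed (+1) ✓
  2222: Thu (+1)  2223: Fri (+1)  2224: Sun (+2)  2225: Mon (+1)  2226: Tue (+1)
  2227: Wed (+1) ✓  2228: Fri (+2)  2229: Sat (+1)  2230: Sun (+1)
Wednesday years: 2164, 2170, 2181, 2187, 2192, 2198, 2204, 2210, 2221, 2227 — 10 in total.

10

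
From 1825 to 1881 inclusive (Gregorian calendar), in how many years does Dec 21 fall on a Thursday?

Track Dec 21's weekday year by year (advancing +1, or +2 across a Feb 29):
  1825: Wed  1826: Thu (+1) ✓  1827: Fri (+1)  1828: Sun (+2)  1829: Mon (+1)
  1830: Tue (+1)  1831: Wed (+1)  1832: Fri (+2)  1833: Sat (+1)  1834: Sun (+1)
  1835: Mon (+1)  1836: Wed (+2)  1837: Thu (+1) ✓  1838: Fri (+1)  … (29 more years) …
  1868: Mon (+2)  1869: Tue (+1)  1870: Wed (+1)  1871: Thu (+1) ✓  1872: Sat (+2)
  1873: Sun (+1)  1874: Mon (+1)  1875: Tue (+1)  1876: Thu (+2) ✓  1877: Fri (+1)
  1878: Sat (+1)  1879: Sun (+1)  1880: Tue (+2)  1881: Wed (+1)
Thursday years: 1826, 1837, 1843, 1848, 1854, 1865, 1871, 1876 — 8 in total.

8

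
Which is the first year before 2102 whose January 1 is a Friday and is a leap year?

Jan 1 advances by 2 weekdays after a leap year and by 1 after a common year.
2102: Jan 1 is Sunday.
2101: Saturday
2100: Friday
2099: Thursday
2098: Wednesday
2097: Tuesday
2096: Sunday (leap)
2095: Saturday
2094: Friday
2093: Thursday
2092: Tuesday (leap)
2091: Monday
2090: Sunday
2089: Saturday
2088: Thursday (leap)
2087: Wednesday
2086: Tuesday
2085: Monday
2084: Saturday (leap)
2083: Friday
2082: Thursday
2081: Wednesday
2080: Monday (leap)
2079: Sunday
2078: Saturday
2077: Friday
2076: Wednesday (leap)
2075: Tuesday
2074: Monday
2073: Sunday
2072: Friday (leap)
2072 begins on a Friday and is a leap year.

2072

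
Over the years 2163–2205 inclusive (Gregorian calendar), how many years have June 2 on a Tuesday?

Track June 2's weekday year by year (advancing +1, or +2 across a Feb 29):
  2163: Thu  2164: Sat (+2)  2165: Sun (+1)  2166: Mon (+1)  2167: Tue (+1) ✓
  2168: Thu (+2)  2169: Fri (+1)  2170: Sat (+1)  2171: Sun (+1)  2172: Tue (+2) ✓
  2173: Wed (+1)  2174: Thu (+1)  2175: Fri (+1)  2176: Sun (+2)  … (15 more years) …
  2192: Sat (+2)  2193: Sun (+1)  2194: Mon (+1)  2195: Tue (+1) ✓  2196: Thu (+2)
  2197: Fri (+1)  2198: Sat (+1)  2199: Sun (+1)  2200: Mon (+1)  2201: Tue (+1) ✓
  2202: Wed (+1)  2203: Thu (+1)  2204: Sat (+2)  2205: Sun (+1)
Tuesday years: 2167, 2172, 2178, 2189, 2195, 2201 — 6 in total.

6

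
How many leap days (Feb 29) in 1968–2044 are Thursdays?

3

Leap years in 1968–2044: 20 of them.
Feb 29 weekday advances by 5 (mod 7) from one leap year to the next four years later (or differs when a century non-leap intervenes).
Leap-day weekdays: 1968:Thu✓ 1972:Tue 1976:Sun 1980:Fri 1984:Wed 1988:Mon 1992:Sat 1996:Thu✓ 2000:Tue 2004:Sun 2008:Fri 2012:Wed 2016:Mon 2020:Sat 2024:Thu✓ 2028:Tue 2032:Sun 2036:Fri 2040:Wed 2044:Mon
Thursday: 1968, 1996, 2024 → 3.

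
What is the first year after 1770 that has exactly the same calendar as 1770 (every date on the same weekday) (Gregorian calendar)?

Two years share a calendar iff Jan 1 falls on the same weekday and both are leap or both are common. 1770: Jan 1 is Monday, common year.
1771: Jan 1 Tuesday, common
1772: Jan 1 Wednesday, leap
1773: Jan 1 Friday, common
1774: Jan 1 Saturday, common
1775: Jan 1 Sunday, common
1776: Jan 1 Monday, leap
1777: Jan 1 Wednesday, common
1778: Jan 1 Thursday, common
1779: Jan 1 Friday, common
1780: Jan 1 Saturday, leap
1781: Jan 1 Monday, common
1781 matches on both conditions.

1781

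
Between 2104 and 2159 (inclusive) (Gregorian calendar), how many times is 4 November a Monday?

8

Track 4 November's weekday year by year (advancing +1, or +2 across a Feb 29):
  2104: Tue  2105: Wed (+1)  2106: Thu (+1)  2107: Fri (+1)  2108: Sun (+2)
  2109: Mon (+1) ✓  2110: Tue (+1)  2111: Wed (+1)  2112: Fri (+2)  2113: Sat (+1)
  2114: Sun (+1)  2115: Mon (+1) ✓  2116: Wed (+2)  2117: Thu (+1)  … (28 more years) …
  2146: Fri (+1)  2147: Sat (+1)  2148: Mon (+2) ✓  2149: Tue (+1)  2150: Wed (+1)
  2151: Thu (+1)  2152: Sat (+2)  2153: Sun (+1)  2154: Mon (+1) ✓  2155: Tue (+1)
  2156: Thu (+2)  2157: Fri (+1)  2158: Sat (+1)  2159: Sun (+1)
Monday years: 2109, 2115, 2120, 2126, 2137, 2143, 2148, 2154 — 8 in total.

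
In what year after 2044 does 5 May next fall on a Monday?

2053

From one year to the next, a fixed date's weekday advances by 1, or by 2 when a Feb 29 lies between the two dates.
2044: May 5 is Thursday.
2045: Friday (+1)
2046: Saturday (+1)
2047: Sunday (+1)
2048: Tuesday (+2)
2049: Wednesday (+1)
2050: Thursday (+1)
2051: Friday (+1)
2052: Sunday (+2)
2053: Monday (+1)
5 May falls on a Monday in 2053.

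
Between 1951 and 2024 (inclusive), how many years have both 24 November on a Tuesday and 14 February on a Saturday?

8

Check each year's weekday for 24 November and 14 February:
  1951: Sat/Wed  1952: Mon/Thu  1953: Tue/Sat ✓  1954: Wed/Sun  1955: Thu/Mon  1956: Sat/Tue  1957: Sun/Thu  1958: Mon/Fri  1959: Tue/Sat ✓  1960: Thu/Sun  1961: Fri/Tue  1962: Sat/Wed  1963: Sun/Thu  1964: Tue/Fri  …(46 more)…  2011: Thu/Mon  2012: Sat/Tue  2013: Sun/Thu  2014: Mon/Fri  2015: Tue/Sat ✓  2016: Thu/Sun  2017: Fri/Tue  2018: Sat/Wed  2019: Sun/Thu  2020: Tue/Fri  2021: Wed/Sun  2022: Thu/Mon  2023: Fri/Tue  2024: Sun/Wed
Both conditions hold in: 1953, 1959, 1970, 1981, 1987, 1998, 2009, 2015 — 8.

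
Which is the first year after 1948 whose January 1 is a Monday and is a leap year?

1968

Jan 1 advances by 2 weekdays after a leap year and by 1 after a common year.
1948: Jan 1 is Thursday (leap).
1949: Saturday
1950: Sunday
1951: Monday
1952: Tuesday (leap)
1953: Thursday
1954: Friday
1955: Saturday
1956: Sunday (leap)
1957: Tuesday
1958: Wednesday
1959: Thursday
1960: Friday (leap)
1961: Sunday
1962: Monday
1963: Tuesday
1964: Wednesday (leap)
1965: Friday
1966: Saturday
1967: Sunday
1968: Monday (leap)
1968 begins on a Monday and is a leap year.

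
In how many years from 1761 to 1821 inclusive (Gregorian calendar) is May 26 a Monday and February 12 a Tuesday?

1

Check each year's weekday for May 26 and February 12:
  1761: Tue/Thu  1762: Wed/Fri  1763: Thu/Sat  1764: Sat/Sun  1765: Sun/Tue  1766: Mon/Wed  1767: Tue/Thu  1768: Thu/Fri  1769: Fri/Sun  1770: Sat/Mon  1771: Sun/Tue  1772: Tue/Wed  1773: Wed/Fri  1774: Thu/Sat  …(33 more)…  1808: Thu/Fri  1809: Fri/Sun  1810: Sat/Mon  1811: Sun/Tue  1812: Tue/Wed  1813: Wed/Fri  1814: Thu/Sat  1815: Fri/Sun  1816: Sun/Mon  1817: Mon/Wed  1818: Tue/Thu  1819: Wed/Fri  1820: Fri/Sat  1821: Sat/Mon
Both conditions hold in: 1788 — 1.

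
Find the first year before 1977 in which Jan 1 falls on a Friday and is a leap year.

1960

Jan 1 advances by 2 weekdays after a leap year and by 1 after a common year.
1977: Jan 1 is Saturday.
1976: Thursday (leap)
1975: Wednesday
1974: Tuesday
1973: Monday
1972: Saturday (leap)
1971: Friday
1970: Thursday
1969: Wednesday
1968: Monday (leap)
1967: Sunday
1966: Saturday
1965: Friday
1964: Wednesday (leap)
1963: Tuesday
1962: Monday
1961: Sunday
1960: Friday (leap)
1960 begins on a Friday and is a leap year.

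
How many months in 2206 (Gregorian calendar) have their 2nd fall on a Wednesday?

2

Check the 2nd of each month of 2206: Jan 2: Thu, Feb 2: Sun, Mar 2: Sun, Apr 2: Wed, May 2: Fri, Jun 2: Mon, Jul 2: Wed, Aug 2: Sat, Sep 2: Tue, Oct 2: Thu, Nov 2: Sun, Dec 2: Tue.
Wednesday occurs in April, July — 2 months.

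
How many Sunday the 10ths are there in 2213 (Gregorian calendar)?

2

Check the 10th of each month of 2213: Jan 10: Sun, Feb 10: Wed, Mar 10: Wed, Apr 10: Sat, May 10: Mon, Jun 10: Thu, Jul 10: Sat, Aug 10: Tue, Sep 10: Fri, Oct 10: Sun, Nov 10: Wed, Dec 10: Fri.
Sunday occurs in January, October — 2 months.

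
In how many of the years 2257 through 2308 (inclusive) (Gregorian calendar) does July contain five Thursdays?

July has 31 days; it has five Thursdays when Thursday falls among the first (month-length − 28) days — i.e. when July 1 is one of Thursday/Wednesday/Tuesday.
July 1 by year: 2257:Wed✓ 2258:Thu✓ 2259:Fri 2260:Sun 2261:Mon 2262:Tue✓ 2263:Wed✓ 2264:Fri 2265:Sat 2266:Sun 2267:Mon 2268:Wed✓ 2269:Thu✓ 2270:Fri 2271:Sat …(22 more)… 2294:Sun 2295:Mon 2296:Wed✓ 2297:Thu✓ 2298:Fri 2299:Sat 2300:Sun 2301:Mon 2302:Tue✓ 2303:Wed✓ 2304:Fri 2305:Sat 2306:Sun 2307:Mon 2308:Wed✓
Years with five Thursdays: 2257, 2258, 2262, 2263, 2268, 2269, 2273, 2274, 2275, 2279, 2280, 2284, 2285, 2286, 2290, 2291, 2296, 2297, 2302, 2303, 2308 → 21.

21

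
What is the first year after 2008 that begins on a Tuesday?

2013

Jan 1 advances by 2 weekdays after a leap year and by 1 after a common year.
2008: Jan 1 is Tuesday (leap).
2009: Thursday
2010: Friday
2011: Saturday
2012: Sunday (leap)
2013: Tuesday
2013 begins on a Tuesday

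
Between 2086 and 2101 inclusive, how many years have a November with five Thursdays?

November has 30 days; it has five Thursdays when Thursday falls among the first (month-length − 28) days — i.e. when November 1 is one of Thursday/Wednesday.
November 1 by year: 2086:Fri 2087:Sat 2088:Mon 2089:Tue 2090:Wed✓ 2091:Thu✓ 2092:Sat 2093:Sun 2094:Mon 2095:Tue 2096:Thu✓ 2097:Fri 2098:Sat 2099:Sun 2100:Mon 2101:Tue
Years with five Thursdays: 2090, 2091, 2096 → 3.

3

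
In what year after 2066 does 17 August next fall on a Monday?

2071

From one year to the next, a fixed date's weekday advances by 1, or by 2 when a Feb 29 lies between the two dates.
2066: August 17 is Tuesday.
2067: Wednesday (+1)
2068: Friday (+2)
2069: Saturday (+1)
2070: Sunday (+1)
2071: Monday (+1)
17 August falls on a Monday in 2071.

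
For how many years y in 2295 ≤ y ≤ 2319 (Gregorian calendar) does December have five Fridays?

10

December has 31 days; it has five Fridays when Friday falls among the first (month-length − 28) days — i.e. when December 1 is one of Friday/Thursday/Wednesday.
December 1 by year: 2295:Sun 2296:Tue 2297:Wed✓ 2298:Thu✓ 2299:Fri✓ 2300:Sat 2301:Sun 2302:Mon 2303:Tue 2304:Thu✓ 2305:Fri✓ 2306:Sat 2307:Sun 2308:Tue 2309:Wed✓ 2310:Thu✓ 2311:Fri✓ 2312:Sun 2313:Mon 2314:Tue 2315:Wed✓ 2316:Fri✓ 2317:Sat 2318:Sun 2319:Mon
Years with five Fridays: 2297, 2298, 2299, 2304, 2305, 2309, 2310, 2311, 2315, 2316 → 10.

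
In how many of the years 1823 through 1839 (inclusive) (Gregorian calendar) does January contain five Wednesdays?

January has 31 days; it has five Wednesdays when Wednesday falls among the first (month-length − 28) days — i.e. when January 1 is one of Wednesday/Tuesday/Monday.
January 1 by year: 1823:Wed✓ 1824:Thu 1825:Sat 1826:Sun 1827:Mon✓ 1828:Tue✓ 1829:Thu 1830:Fri 1831:Sat 1832:Sun 1833:Tue✓ 1834:Wed✓ 1835:Thu 1836:Fri 1837:Sun 1838:Mon✓ 1839:Tue✓
Years with five Wednesdays: 1823, 1827, 1828, 1833, 1834, 1838, 1839 → 7.

7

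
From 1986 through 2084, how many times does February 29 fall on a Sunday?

Leap years in 1986–2084: 25 of them.
Feb 29 weekday advances by 5 (mod 7) from one leap year to the next four years later (or differs when a century non-leap intervenes).
Leap-day weekdays: 1988:Mon 1992:Sat 1996:Thu 2000:Tue 2004:Sun✓ 2008:Fri 2012:Wed 2016:Mon 2020:Sat 2024:Thu 2028:Tue 2032:Sun✓ 2036:Fri 2040:Wed 2044:Mon 2048:Sat 2052:Thu 2056:Tue 2060:Sun✓ 2064:Fri 2068:Wed 2072:Mon 2076:Sat 2080:Thu 2084:Tue
Sunday: 2004, 2032, 2060 → 3.

3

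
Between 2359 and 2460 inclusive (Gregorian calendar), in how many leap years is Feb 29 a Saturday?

Leap years in 2359–2460: 26 of them.
Feb 29 weekday advances by 5 (mod 7) from one leap year to the next four years later (or differs when a century non-leap intervenes).
Leap-day weekdays: 2360:Mon 2364:Sat✓ 2368:Thu 2372:Tue 2376:Sun 2380:Fri 2384:Wed 2388:Mon 2392:Sat✓ 2396:Thu 2400:Tue 2404:Sun 2408:Fri 2412:Wed 2416:Mon 2420:Sat✓ 2424:Thu 2428:Tue 2432:Sun 2436:Fri 2440:Wed 2444:Mon 2448:Sat✓ 2452:Thu 2456:Tue 2460:Sun
Saturday: 2364, 2392, 2420, 2448 → 4.

4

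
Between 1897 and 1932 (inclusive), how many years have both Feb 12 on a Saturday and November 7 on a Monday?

Check each year's weekday for Feb 12 and November 7:
  1897: Fri/Sun  1898: Sat/Mon ✓  1899: Sun/Tue  1900: Mon/Wed  1901: Tue/Thu  1902: Wed/Fri  1903: Thu/Sat  1904: Fri/Mon  1905: Sun/Tue  1906: Mon/Wed  1907: Tue/Thu  1908: Wed/Sat  1909: Fri/Sun  1910: Sat/Mon ✓  …(8 more)…  1919: Wed/Fri  1920: Thu/Sun  1921: Sat/Mon ✓  1922: Sun/Tue  1923: Mon/Wed  1924: Tue/Fri  1925: Thu/Sat  1926: Fri/Sun  1927: Sat/Mon ✓  1928: Sun/Wed  1929: Tue/Thu  1930: Wed/Fri  1931: Thu/Sat  1932: Fri/Mon
Both conditions hold in: 1898, 1910, 1921, 1927 — 4.

4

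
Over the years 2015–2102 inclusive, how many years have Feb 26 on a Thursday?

13

Track Feb 26's weekday year by year (advancing +1, or +2 across a Feb 29):
  2015: Thu ✓  2016: Fri (+1)  2017: Sun (+2)  2018: Mon (+1)  2019: Tue (+1)
  2020: Wed (+1)  2021: Fri (+2)  2022: Sat (+1)  2023: Sun (+1)  2024: Mon (+1)
  2025: Wed (+2)  2026: Thu (+1) ✓  2027: Fri (+1)  2028: Sat (+1)  … (60 more years) …
  2089: Sat (+2)  2090: Sun (+1)  2091: Mon (+1)  2092: Tue (+1)  2093: Thu (+2) ✓
  2094: Fri (+1)  2095: Sat (+1)  2096: Sun (+1)  2097: Tue (+2)  2098: Wed (+1)
  2099: Thu (+1) ✓  2100: Fri (+1)  2101: Sat (+1)  2102: Sun (+1)
Thursday years: 2015, 2026, 2032, 2037, 2043, 2054, 2060, 2065, 2071, 2082, 2088, 2093, 2099 — 13 in total.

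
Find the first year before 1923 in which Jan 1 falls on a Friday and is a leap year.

1904

Jan 1 advances by 2 weekdays after a leap year and by 1 after a common year.
1923: Jan 1 is Monday.
1922: Sunday
1921: Saturday
1920: Thursday (leap)
1919: Wednesday
1918: Tuesday
1917: Monday
1916: Saturday (leap)
1915: Friday
1914: Thursday
1913: Wednesday
1912: Monday (leap)
1911: Sunday
1910: Saturday
1909: Friday
1908: Wednesday (leap)
1907: Tuesday
1906: Monday
1905: Sunday
1904: Friday (leap)
1904 begins on a Friday and is a leap year.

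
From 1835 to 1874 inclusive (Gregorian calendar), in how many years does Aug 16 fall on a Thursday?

5

Track Aug 16's weekday year by year (advancing +1, or +2 across a Feb 29):
  1835: Sun  1836: Tue (+2)  1837: Wed (+1)  1838: Thu (+1) ✓  1839: Fri (+1)
  1840: Sun (+2)  1841: Mon (+1)  1842: Tue (+1)  1843: Wed (+1)  1844: Fri (+2)
  1845: Sat (+1)  1846: Sun (+1)  1847: Mon (+1)  1848: Wed (+2)  … (12 more years) …
  1861: Fri (+1)  1862: Sat (+1)  1863: Sun (+1)  1864: Tue (+2)  1865: Wed (+1)
  1866: Thu (+1) ✓  1867: Fri (+1)  1868: Sun (+2)  1869: Mon (+1)  1870: Tue (+1)
  1871: Wed (+1)  1872: Fri (+2)  1873: Sat (+1)  1874: Sun (+1)
Thursday years: 1838, 1849, 1855, 1860, 1866 — 5 in total.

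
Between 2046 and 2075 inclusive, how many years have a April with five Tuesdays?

April has 30 days; it has five Tuesdays when Tuesday falls among the first (month-length − 28) days — i.e. when April 1 is one of Tuesday/Monday.
April 1 by year: 2046:Sun 2047:Mon✓ 2048:Wed 2049:Thu 2050:Fri 2051:Sat 2052:Mon✓ 2053:Tue✓ 2054:Wed 2055:Thu 2056:Sat 2057:Sun 2058:Mon✓ 2059:Tue✓ 2060:Thu 2061:Fri 2062:Sat 2063:Sun 2064:Tue✓ 2065:Wed 2066:Thu 2067:Fri 2068:Sun 2069:Mon✓ 2070:Tue✓ 2071:Wed 2072:Fri 2073:Sat 2074:Sun 2075:Mon✓
Years with five Tuesdays: 2047, 2052, 2053, 2058, 2059, 2064, 2069, 2070, 2075 → 9.

9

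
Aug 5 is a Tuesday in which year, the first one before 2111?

From one year to the next, a fixed date's weekday advances by 1, or by 2 when a Feb 29 lies between the two dates.
2111: August 5 is Wednesday.
2110: Tuesday (−1)
Aug 5 falls on a Tuesday in 2110.

2110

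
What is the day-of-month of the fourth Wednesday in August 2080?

August 1, 2080 is a Thursday, so the first Wednesday is the 7th.
The fourth Wednesday is 7 + 21 = 28.

28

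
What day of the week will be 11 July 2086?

Thursday

January 1, 2086 is a Tuesday.
July 11 is day 192 of the year, i.e. 191 days after Jan 1.
191 mod 7 = 2, so advance 2 weekdays from Tuesday: Thursday.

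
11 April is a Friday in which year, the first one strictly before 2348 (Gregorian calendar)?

From one year to the next, a fixed date's weekday advances by 1, or by 2 when a Feb 29 lies between the two dates.
2348: April 11 is Sunday.
2347: Friday (−2)
11 April falls on a Friday in 2347.

2347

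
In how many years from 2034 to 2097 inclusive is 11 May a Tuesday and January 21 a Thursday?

7

Check each year's weekday for 11 May and January 21:
  2034: Thu/Sat  2035: Fri/Sun  2036: Sun/Mon  2037: Mon/Wed  2038: Tue/Thu ✓  2039: Wed/Fri  2040: Fri/Sat  2041: Sat/Mon  2042: Sun/Tue  2043: Mon/Wed  2044: Wed/Thu  2045: Thu/Sat  2046: Fri/Sun  2047: Sat/Mon  …(36 more)…  2084: Thu/Fri  2085: Fri/Sun  2086: Sat/Mon  2087: Sun/Tue  2088: Tue/Wed  2089: Wed/Fri  2090: Thu/Sat  2091: Fri/Sun  2092: Sun/Mon  2093: Mon/Wed  2094: Tue/Thu ✓  2095: Wed/Fri  2096: Fri/Sat  2097: Sat/Mon
Both conditions hold in: 2038, 2049, 2055, 2066, 2077, 2083, 2094 — 7.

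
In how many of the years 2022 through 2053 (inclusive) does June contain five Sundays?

10

June has 30 days; it has five Sundays when Sunday falls among the first (month-length − 28) days — i.e. when June 1 is one of Sunday/Saturday.
June 1 by year: 2022:Wed 2023:Thu 2024:Sat✓ 2025:Sun✓ 2026:Mon 2027:Tue 2028:Thu 2029:Fri 2030:Sat✓ 2031:Sun✓ 2032:Tue 2033:Wed 2034:Thu 2035:Fri 2036:Sun✓ 2037:Mon 2038:Tue 2039:Wed 2040:Fri 2041:Sat✓ 2042:Sun✓ 2043:Mon 2044:Wed 2045:Thu 2046:Fri 2047:Sat✓ 2048:Mon 2049:Tue 2050:Wed 2051:Thu 2052:Sat✓ 2053:Sun✓
Years with five Sundays: 2024, 2025, 2030, 2031, 2036, 2041, 2042, 2047, 2052, 2053 → 10.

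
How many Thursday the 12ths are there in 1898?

Check the 12th of each month of 1898: Jan 12: Wed, Feb 12: Sat, Mar 12: Sat, Apr 12: Tue, May 12: Thu, Jun 12: Sun, Jul 12: Tue, Aug 12: Fri, Sep 12: Mon, Oct 12: Wed, Nov 12: Sat, Dec 12: Mon.
Thursday occurs in May — 1 month.

1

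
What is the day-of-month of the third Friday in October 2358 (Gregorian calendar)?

17

October 1, 2358 is a Wednesday, so the first Friday is the 3rd.
The third Friday is 3 + 14 = 17.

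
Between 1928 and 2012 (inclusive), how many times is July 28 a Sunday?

12

Track July 28's weekday year by year (advancing +1, or +2 across a Feb 29):
  1928: Sat  1929: Sun (+1) ✓  1930: Mon (+1)  1931: Tue (+1)  1932: Thu (+2)
  1933: Fri (+1)  1934: Sat (+1)  1935: Sun (+1) ✓  1936: Tue (+2)  1937: Wed (+1)
  1938: Thu (+1)  1939: Fri (+1)  1940: Sun (+2) ✓  1941: Mon (+1)  … (57 more years) …
  1999: Wed (+1)  2000: Fri (+2)  2001: Sat (+1)  2002: Sun (+1) ✓  2003: Mon (+1)
  2004: Wed (+2)  2005: Thu (+1)  2006: Fri (+1)  2007: Sat (+1)  2008: Mon (+2)
  2009: Tue (+1)  2010: Wed (+1)  2011: Thu (+1)  2012: Sat (+2)
Sunday years: 1929, 1935, 1940, 1946, 1957, 1963, 1968, 1974, 1985, 1991, 1996, 2002 — 12 in total.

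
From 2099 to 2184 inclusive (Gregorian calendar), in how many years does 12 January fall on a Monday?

13

Track 12 January's weekday year by year (advancing +1, or +2 across a Feb 29):
  2099: Mon ✓  2100: Tue (+1)  2101: Wed (+1)  2102: Thu (+1)  2103: Fri (+1)
  2104: Sat (+1)  2105: Mon (+2) ✓  2106: Tue (+1)  2107: Wed (+1)  2108: Thu (+1)
  2109: Sat (+2)  2110: Sun (+1)  2111: Mon (+1) ✓  2112: Tue (+1)  … (58 more years) …
  2171: Sat (+1)  2172: Sun (+1)  2173: Tue (+2)  2174: Wed (+1)  2175: Thu (+1)
  2176: Fri (+1)  2177: Sun (+2)  2178: Mon (+1) ✓  2179: Tue (+1)  2180: Wed (+1)
  2181: Fri (+2)  2182: Sat (+1)  2183: Sun (+1)  2184: Mon (+1) ✓
Monday years: 2099, 2105, 2111, 2122, 2128, 2133, 2139, 2150, 2156, 2161, 2167, 2178, 2184 — 13 in total.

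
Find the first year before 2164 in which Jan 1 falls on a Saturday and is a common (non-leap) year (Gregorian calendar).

Jan 1 advances by 2 weekdays after a leap year and by 1 after a common year.
2164: Jan 1 is Sunday (leap).
2163: Saturday
2163 begins on a Saturday and is a common year.

2163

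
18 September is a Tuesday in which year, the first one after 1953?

1956

From one year to the next, a fixed date's weekday advances by 1, or by 2 when a Feb 29 lies between the two dates.
1953: September 18 is Friday.
1954: Saturday (+1)
1955: Sunday (+1)
1956: Tuesday (+2)
18 September falls on a Tuesday in 1956.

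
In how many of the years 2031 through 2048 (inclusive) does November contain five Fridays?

5

November has 30 days; it has five Fridays when Friday falls among the first (month-length − 28) days — i.e. when November 1 is one of Friday/Thursday.
November 1 by year: 2031:Sat 2032:Mon 2033:Tue 2034:Wed 2035:Thu✓ 2036:Sat 2037:Sun 2038:Mon 2039:Tue 2040:Thu✓ 2041:Fri✓ 2042:Sat 2043:Sun 2044:Tue 2045:Wed 2046:Thu✓ 2047:Fri✓ 2048:Sun
Years with five Fridays: 2035, 2040, 2041, 2046, 2047 → 5.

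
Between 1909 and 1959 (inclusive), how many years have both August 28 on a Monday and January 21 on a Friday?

2

Check each year's weekday for August 28 and January 21:
  1909: Sat/Thu  1910: Sun/Fri  1911: Mon/Sat  1912: Wed/Sun  1913: Thu/Tue  1914: Fri/Wed  1915: Sat/Thu  1916: Mon/Fri ✓  1917: Tue/Sun  1918: Wed/Mon  1919: Thu/Tue  1920: Sat/Wed  1921: Sun/Fri  1922: Mon/Sat  …(23 more)…  1946: Wed/Mon  1947: Thu/Tue  1948: Sat/Wed  1949: Sun/Fri  1950: Mon/Sat  1951: Tue/Sun  1952: Thu/Mon  1953: Fri/Wed  1954: Sat/Thu  1955: Sun/Fri  1956: Tue/Sat  1957: Wed/Mon  1958: Thu/Tue  1959: Fri/Wed
Both conditions hold in: 1916, 1944 — 2.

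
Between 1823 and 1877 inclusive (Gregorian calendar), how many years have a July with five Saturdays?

24

July has 31 days; it has five Saturdays when Saturday falls among the first (month-length − 28) days — i.e. when July 1 is one of Saturday/Friday/Thursday.
July 1 by year: 1823:Tue 1824:Thu✓ 1825:Fri✓ 1826:Sat✓ 1827:Sun 1828:Tue 1829:Wed 1830:Thu✓ 1831:Fri✓ 1832:Sun 1833:Mon 1834:Tue 1835:Wed 1836:Fri✓ 1837:Sat✓ …(25 more)… 1863:Wed 1864:Fri✓ 1865:Sat✓ 1866:Sun 1867:Mon 1868:Wed 1869:Thu✓ 1870:Fri✓ 1871:Sat✓ 1872:Mon 1873:Tue 1874:Wed 1875:Thu✓ 1876:Sat✓ 1877:Sun
Years with five Saturdays: 1824, 1825, 1826, 1830, 1831, 1836, 1837, 1841, 1842, 1843, 1847, 1848, 1852, 1853, 1854, 1858, 1859, 1864, 1865, 1869, 1870, 1871, 1875, 1876 → 24.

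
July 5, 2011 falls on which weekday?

January 1, 2011 is a Saturday.
July 5 is day 186 of the year, i.e. 185 days after Jan 1.
185 mod 7 = 3, so advance 3 weekdays from Saturday: Tuesday.

Tuesday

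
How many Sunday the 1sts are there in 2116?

Check the 1st of each month of 2116: Jan 1: Wed, Feb 1: Sat, Mar 1: Sun, Apr 1: Wed, May 1: Fri, Jun 1: Mon, Jul 1: Wed, Aug 1: Sat, Sep 1: Tue, Oct 1: Thu, Nov 1: Sun, Dec 1: Tue.
Sunday occurs in March, November — 2 months.

2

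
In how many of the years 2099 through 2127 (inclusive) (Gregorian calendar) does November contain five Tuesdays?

8

November has 30 days; it has five Tuesdays when Tuesday falls among the first (month-length − 28) days — i.e. when November 1 is one of Tuesday/Monday.
November 1 by year: 2099:Sun 2100:Mon✓ 2101:Tue✓ 2102:Wed 2103:Thu 2104:Sat 2105:Sun 2106:Mon✓ 2107:Tue✓ 2108:Thu 2109:Fri 2110:Sat 2111:Sun 2112:Tue✓ 2113:Wed 2114:Thu 2115:Fri 2116:Sun 2117:Mon✓ 2118:Tue✓ 2119:Wed 2120:Fri 2121:Sat 2122:Sun 2123:Mon✓ 2124:Wed 2125:Thu 2126:Fri 2127:Sat
Years with five Tuesdays: 2100, 2101, 2106, 2107, 2112, 2117, 2118, 2123 → 8.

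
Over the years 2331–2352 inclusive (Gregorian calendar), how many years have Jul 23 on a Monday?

Track Jul 23's weekday year by year (advancing +1, or +2 across a Feb 29):
  2331: Thu  2332: Sat (+2)  2333: Sun (+1)  2334: Mon (+1) ✓  2335: Tue (+1)
  2336: Thu (+2)  2337: Fri (+1)  2338: Sat (+1)  2339: Sun (+1)  2340: Tue (+2)
  2341: Wed (+1)  2342: Thu (+1)  2343: Fri (+1)  2344: Sun (+2)  2345: Mon (+1) ✓
  2346: Tue (+1)  2347: Wed (+1)  2348: Fri (+2)  2349: Sat (+1)  2350: Sun (+1)
  2351: Mon (+1) ✓  2352: Wed (+2)
Monday years: 2334, 2345, 2351 — 3 in total.

3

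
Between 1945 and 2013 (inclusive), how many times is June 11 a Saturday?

Track June 11's weekday year by year (advancing +1, or +2 across a Feb 29):
  1945: Mon  1946: Tue (+1)  1947: Wed (+1)  1948: Fri (+2)  1949: Sat (+1) ✓
  1950: Sun (+1)  1951: Mon (+1)  1952: Wed (+2)  1953: Thu (+1)  1954: Fri (+1)
  1955: Sat (+1) ✓  1956: Mon (+2)  1957: Tue (+1)  1958: Wed (+1)  … (41 more years) …
  2000: Sun (+2)  2001: Mon (+1)  2002: Tue (+1)  2003: Wed (+1)  2004: Fri (+2)
  2005: Sat (+1) ✓  2006: Sun (+1)  2007: Mon (+1)  2008: Wed (+2)  2009: Thu (+1)
  2010: Fri (+1)  2011: Sat (+1) ✓  2012: Mon (+2)  2013: Tue (+1)
Saturday years: 1949, 1955, 1960, 1966, 1977, 1983, 1988, 1994, 2005, 2011 — 10 in total.

10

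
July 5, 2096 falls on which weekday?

Thursday

January 1, 2096 is a Sunday.
July 5 is day 187 of the year, i.e. 186 days after Jan 1.
186 mod 7 = 4, so advance 4 weekdays from Sunday: Thursday.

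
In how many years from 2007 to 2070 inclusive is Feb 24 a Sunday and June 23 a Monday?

Check each year's weekday for Feb 24 and June 23:
  2007: Sat/Sat  2008: Sun/Mon ✓  2009: Tue/Tue  2010: Wed/Wed  2011: Thu/Thu  2012: Fri/Sat  2013: Sun/Sun  2014: Mon/Mon  2015: Tue/Tue  2016: Wed/Thu  2017: Fri/Fri  2018: Sat/Sat  2019: Sun/Sun  2020: Mon/Tue  …(36 more)…  2057: Sat/Sat  2058: Sun/Sun  2059: Mon/Mon  2060: Tue/Wed  2061: Thu/Thu  2062: Fri/Fri  2063: Sat/Sat  2064: Sun/Mon ✓  2065: Tue/Tue  2066: Wed/Wed  2067: Thu/Thu  2068: Fri/Sat  2069: Sun/Sun  2070: Mon/Mon
Both conditions hold in: 2008, 2036, 2064 — 3.

3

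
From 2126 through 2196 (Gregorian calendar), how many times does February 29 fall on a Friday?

Leap years in 2126–2196: 18 of them.
Feb 29 weekday advances by 5 (mod 7) from one leap year to the next four years later (or differs when a century non-leap intervenes).
Leap-day weekdays: 2128:Sun 2132:Fri✓ 2136:Wed 2140:Mon 2144:Sat 2148:Thu 2152:Tue 2156:Sun 2160:Fri✓ 2164:Wed 2168:Mon 2172:Sat 2176:Thu 2180:Tue 2184:Sun 2188:Fri✓ 2192:Wed 2196:Mon
Friday: 2132, 2160, 2188 → 3.

3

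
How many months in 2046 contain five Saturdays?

A month of length L has five Saturdays iff its first Saturday is on day ≤ L−28 (so day 1–3 in a 31-day month, 1–2 in a 30-day month, day 1 in a leap February).
Checking each month of 2046: Jan starts Mon (31d); Feb starts Thu (28d); Mar starts Thu (31d) ✓; Apr starts Sun (30d); May starts Tue (31d); Jun starts Fri (30d) ✓; Jul starts Sun (31d); Aug starts Wed (31d); Sep starts Sat (30d) ✓; Oct starts Mon (31d); Nov starts Thu (30d); Dec starts Sat (31d) ✓.
Five-Saturday months: March, June, September, December → 4.

4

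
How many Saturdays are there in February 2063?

4

February 2063 has 28 days and begins on Thursday.
The first Saturday is February 3.
Saturdays fall on 3, 10, 17, 24 — that's 4.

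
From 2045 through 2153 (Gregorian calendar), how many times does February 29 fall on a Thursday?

4

Leap years in 2045–2153: 26 of them.
Feb 29 weekday advances by 5 (mod 7) from one leap year to the next four years later (or differs when a century non-leap intervenes).
Leap-day weekdays: 2048:Sat 2052:Thu✓ 2056:Tue 2060:Sun 2064:Fri 2068:Wed 2072:Mon 2076:Sat 2080:Thu✓ 2084:Tue 2088:Sun 2092:Fri 2096:Wed 2104:Fri 2108:Wed 2112:Mon 2116:Sat 2120:Thu✓ 2124:Tue 2128:Sun 2132:Fri 2136:Wed 2140:Mon 2144:Sat 2148:Thu✓ 2152:Tue
Thursday: 2052, 2080, 2120, 2148 → 4.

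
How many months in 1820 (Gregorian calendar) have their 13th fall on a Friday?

1

Check the 13th of each month of 1820: Jan 13: Thu, Feb 13: Sun, Mar 13: Mon, Apr 13: Thu, May 13: Sat, Jun 13: Tue, Jul 13: Thu, Aug 13: Sun, Sep 13: Wed, Oct 13: Fri, Nov 13: Mon, Dec 13: Wed.
Friday occurs in October — 1 month.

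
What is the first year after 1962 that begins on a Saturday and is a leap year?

1972

Jan 1 advances by 2 weekdays after a leap year and by 1 after a common year.
1962: Jan 1 is Monday.
1963: Tuesday
1964: Wednesday (leap)
1965: Friday
1966: Saturday
1967: Sunday
1968: Monday (leap)
1969: Wednesday
1970: Thursday
1971: Friday
1972: Saturday (leap)
1972 begins on a Saturday and is a leap year.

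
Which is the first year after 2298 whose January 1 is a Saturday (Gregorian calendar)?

Jan 1 advances by 2 weekdays after a leap year and by 1 after a common year.
2298: Jan 1 is Saturday.
2299: Sunday
2300: Monday
2301: Tuesday
2302: Wednesday
2303: Thursday
2304: Friday (leap)
2305: Sunday
2306: Monday
2307: Tuesday
2308: Wednesday (leap)
2309: Friday
2310: Saturday
2310 begins on a Saturday

2310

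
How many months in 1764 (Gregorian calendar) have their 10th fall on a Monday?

2

Check the 10th of each month of 1764: Jan 10: Tue, Feb 10: Fri, Mar 10: Sat, Apr 10: Tue, May 10: Thu, Jun 10: Sun, Jul 10: Tue, Aug 10: Fri, Sep 10: Mon, Oct 10: Wed, Nov 10: Sat, Dec 10: Mon.
Monday occurs in September, December — 2 months.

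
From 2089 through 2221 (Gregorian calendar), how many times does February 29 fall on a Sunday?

Leap years in 2089–2221: 31 of them.
Feb 29 weekday advances by 5 (mod 7) from one leap year to the next four years later (or differs when a century non-leap intervenes).
Leap-day weekdays: 2092:Fri 2096:Wed 2104:Fri 2108:Wed 2112:Mon 2116:Sat 2120:Thu 2124:Tue 2128:Sun✓ 2132:Fri 2136:Wed 2140:Mon 2144:Sat …(5 more)… 2168:Mon 2172:Sat 2176:Thu 2180:Tue 2184:Sun✓ 2188:Fri 2192:Wed 2196:Mon 2204:Wed 2208:Mon 2212:Sat 2216:Thu 2220:Tue
Sunday: 2128, 2156, 2184 → 3.

3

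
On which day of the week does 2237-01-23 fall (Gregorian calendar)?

Monday

January 1, 2237 is a Sunday.
January 23 is day 23 of the year, i.e. 22 days after Jan 1.
22 mod 7 = 1, so advance 1 weekday from Sunday: Monday.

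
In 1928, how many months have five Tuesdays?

A month of length L has five Tuesdays iff its first Tuesday is on day ≤ L−28 (so day 1–3 in a 31-day month, 1–2 in a 30-day month, day 1 in a leap February).
Checking each month of 1928: Jan starts Sun (31d) ✓; Feb starts Wed (29d); Mar starts Thu (31d); Apr starts Sun (30d); May starts Tue (31d) ✓; Jun starts Fri (30d); Jul starts Sun (31d) ✓; Aug starts Wed (31d); Sep starts Sat (30d); Oct starts Mon (31d) ✓; Nov starts Thu (30d); Dec starts Sat (31d).
Five-Tuesday months: January, May, July, October → 4.

4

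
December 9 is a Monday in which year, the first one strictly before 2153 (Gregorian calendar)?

2148

From one year to the next, a fixed date's weekday advances by 1, or by 2 when a Feb 29 lies between the two dates.
2153: December 9 is Sunday.
2152: Saturday (−1)
2151: Thursday (−2)
2150: Wednesday (−1)
2149: Tuesday (−1)
2148: Monday (−1)
December 9 falls on a Monday in 2148.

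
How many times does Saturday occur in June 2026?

June 2026 has 30 days and begins on Monday.
The first Saturday is June 6.
Saturdays fall on 6, 13, 20, 27 — that's 4.

4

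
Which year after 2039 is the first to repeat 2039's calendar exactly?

Two years share a calendar iff Jan 1 falls on the same weekday and both are leap or both are common. 2039: Jan 1 is Saturday, common year.
2040: Jan 1 Sunday, leap
2041: Jan 1 Tuesday, common
2042: Jan 1 Wednesday, common
2043: Jan 1 Thursday, common
2044: Jan 1 Friday, leap
2045: Jan 1 Sunday, common
2046: Jan 1 Monday, common
2047: Jan 1 Tuesday, common
2048: Jan 1 Wednesday, leap
2049: Jan 1 Friday, common
2050: Jan 1 Saturday, common
2050 matches on both conditions.

2050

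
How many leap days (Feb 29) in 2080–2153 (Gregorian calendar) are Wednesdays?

Leap years in 2080–2153: 18 of them.
Feb 29 weekday advances by 5 (mod 7) from one leap year to the next four years later (or differs when a century non-leap intervenes).
Leap-day weekdays: 2080:Thu 2084:Tue 2088:Sun 2092:Fri 2096:Wed✓ 2104:Fri 2108:Wed✓ 2112:Mon 2116:Sat 2120:Thu 2124:Tue 2128:Sun 2132:Fri 2136:Wed✓ 2140:Mon 2144:Sat 2148:Thu 2152:Tue
Wednesday: 2096, 2108, 2136 → 3.

3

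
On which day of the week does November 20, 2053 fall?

January 1, 2053 is a Wednesday.
November 20 is day 324 of the year, i.e. 323 days after Jan 1.
323 mod 7 = 1, so advance 1 weekday from Wednesday: Thursday.

Thursday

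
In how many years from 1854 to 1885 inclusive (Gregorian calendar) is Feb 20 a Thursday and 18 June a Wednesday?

Check each year's weekday for Feb 20 and 18 June:
  1854: Mon/Sun  1855: Tue/Mon  1856: Wed/Wed  1857: Fri/Thu  1858: Sat/Fri  1859: Sun/Sat  1860: Mon/Mon  1861: Wed/Tue  1862: Thu/Wed ✓  1863: Fri/Thu  1864: Sat/Sat  1865: Mon/Sun  1866: Tue/Mon  1867: Wed/Tue  …(4 more)…  1872: Tue/Tue  1873: Thu/Wed ✓  1874: Fri/Thu  1875: Sat/Fri  1876: Sun/Sun  1877: Tue/Mon  1878: Wed/Tue  1879: Thu/Wed ✓  1880: Fri/Fri  1881: Sun/Sat  1882: Mon/Sun  1883: Tue/Mon  1884: Wed/Wed  1885: Fri/Thu
Both conditions hold in: 1862, 1873, 1879 — 3.

3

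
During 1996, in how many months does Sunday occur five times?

4

A month of length L has five Sundays iff its first Sunday is on day ≤ L−28 (so day 1–3 in a 31-day month, 1–2 in a 30-day month, day 1 in a leap February).
Checking each month of 1996: Jan starts Mon (31d); Feb starts Thu (29d); Mar starts Fri (31d) ✓; Apr starts Mon (30d); May starts Wed (31d); Jun starts Sat (30d) ✓; Jul starts Mon (31d); Aug starts Thu (31d); Sep starts Sun (30d) ✓; Oct starts Tue (31d); Nov starts Fri (30d); Dec starts Sun (31d) ✓.
Five-Sunday months: March, June, September, December → 4.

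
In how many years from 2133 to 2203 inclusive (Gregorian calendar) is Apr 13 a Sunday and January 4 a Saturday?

8

Check each year's weekday for Apr 13 and January 4:
  2133: Mon/Sun  2134: Tue/Mon  2135: Wed/Tue  2136: Fri/Wed  2137: Sat/Fri  2138: Sun/Sat ✓  2139: Mon/Sun  2140: Wed/Mon  2141: Thu/Wed  2142: Fri/Thu  2143: Sat/Fri  2144: Mon/Sat  2145: Tue/Mon  2146: Wed/Tue  …(43 more)…  2190: Tue/Mon  2191: Wed/Tue  2192: Fri/Wed  2193: Sat/Fri  2194: Sun/Sat ✓  2195: Mon/Sun  2196: Wed/Mon  2197: Thu/Wed  2198: Fri/Thu  2199: Sat/Fri  2200: Sun/Sat ✓  2201: Mon/Sun  2202: Tue/Mon  2203: Wed/Tue
Both conditions hold in: 2138, 2149, 2155, 2166, 2177, 2183, 2194, 2200 — 8.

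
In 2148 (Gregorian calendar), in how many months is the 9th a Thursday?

Check the 9th of each month of 2148: Jan 9: Tue, Feb 9: Fri, Mar 9: Sat, Apr 9: Tue, May 9: Thu, Jun 9: Sun, Jul 9: Tue, Aug 9: Fri, Sep 9: Mon, Oct 9: Wed, Nov 9: Sat, Dec 9: Mon.
Thursday occurs in May — 1 month.

1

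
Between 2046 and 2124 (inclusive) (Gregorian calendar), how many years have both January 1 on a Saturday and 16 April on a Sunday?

3

Check each year's weekday for January 1 and 16 April:
  2046: Mon/Mon  2047: Tue/Tue  2048: Wed/Thu  2049: Fri/Fri  2050: Sat/Sat  2051: Sun/Sun  2052: Mon/Tue  2053: Wed/Wed  2054: Thu/Thu  2055: Fri/Fri  2056: Sat/Sun ✓  2057: Mon/Mon  2058: Tue/Tue  2059: Wed/Wed  …(51 more)…  2111: Thu/Thu  2112: Fri/Sat  2113: Sun/Sun  2114: Mon/Mon  2115: Tue/Tue  2116: Wed/Thu  2117: Fri/Fri  2118: Sat/Sat  2119: Sun/Sun  2120: Mon/Tue  2121: Wed/Wed  2122: Thu/Thu  2123: Fri/Fri  2124: Sat/Sun ✓
Both conditions hold in: 2056, 2084, 2124 — 3.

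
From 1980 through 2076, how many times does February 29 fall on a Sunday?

3

Leap years in 1980–2076: 25 of them.
Feb 29 weekday advances by 5 (mod 7) from one leap year to the next four years later (or differs when a century non-leap intervenes).
Leap-day weekdays: 1980:Fri 1984:Wed 1988:Mon 1992:Sat 1996:Thu 2000:Tue 2004:Sun✓ 2008:Fri 2012:Wed 2016:Mon 2020:Sat 2024:Thu 2028:Tue 2032:Sun✓ 2036:Fri 2040:Wed 2044:Mon 2048:Sat 2052:Thu 2056:Tue 2060:Sun✓ 2064:Fri 2068:Wed 2072:Mon 2076:Sat
Sunday: 2004, 2032, 2060 → 3.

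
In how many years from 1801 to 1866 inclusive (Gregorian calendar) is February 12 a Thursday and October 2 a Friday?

Check each year's weekday for February 12 and October 2:
  1801: Thu/Fri ✓  1802: Fri/Sat  1803: Sat/Sun  1804: Sun/Tue  1805: Tue/Wed  1806: Wed/Thu  1807: Thu/Fri ✓  1808: Fri/Sun  1809: Sun/Mon  1810: Mon/Tue  1811: Tue/Wed  1812: Wed/Fri  1813: Fri/Sat  1814: Sat/Sun  …(38 more)…  1853: Sat/Sun  1854: Sun/Mon  1855: Mon/Tue  1856: Tue/Thu  1857: Thu/Fri ✓  1858: Fri/Sat  1859: Sat/Sun  1860: Sun/Tue  1861: Tue/Wed  1862: Wed/Thu  1863: Thu/Fri ✓  1864: Fri/Sun  1865: Sun/Mon  1866: Mon/Tue
Both conditions hold in: 1801, 1807, 1818, 1829, 1835, 1846, 1857, 1863 — 8.

8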